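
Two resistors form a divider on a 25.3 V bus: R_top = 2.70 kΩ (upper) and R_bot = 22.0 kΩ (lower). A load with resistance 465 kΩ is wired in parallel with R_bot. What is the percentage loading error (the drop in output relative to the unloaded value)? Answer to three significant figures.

0.515 %

The divider's output (Thévenin) resistance is R_top‖R_bot = 2.405 kΩ.
Fractional drop under load = R_th/(R_th + R_L) = 2.405 / (2.405 + 465) = 0.005145.
So the output falls by 0.515 %.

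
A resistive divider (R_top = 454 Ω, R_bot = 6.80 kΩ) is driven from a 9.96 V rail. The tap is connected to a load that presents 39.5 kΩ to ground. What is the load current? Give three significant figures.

I_L ≈ 0.234 mA

R_bot‖R_L = 5801 Ω; V_out = 9.96 × 5801/6255 = 9.237 V.
I_L = V_out / R_L = 9.237 / 39.5 kΩ = 0.234 mA.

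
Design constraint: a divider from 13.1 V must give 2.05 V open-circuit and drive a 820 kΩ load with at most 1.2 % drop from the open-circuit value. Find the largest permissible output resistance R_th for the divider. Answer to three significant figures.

Loading drop = R_th/(R_th + R_L) ≤ 0.0120, so R_th ≤ R_L · ε/(1−ε) = 820 kΩ × 0.0120/0.9880 = 9.96 kΩ.

R_th ≤ 9.96 kΩ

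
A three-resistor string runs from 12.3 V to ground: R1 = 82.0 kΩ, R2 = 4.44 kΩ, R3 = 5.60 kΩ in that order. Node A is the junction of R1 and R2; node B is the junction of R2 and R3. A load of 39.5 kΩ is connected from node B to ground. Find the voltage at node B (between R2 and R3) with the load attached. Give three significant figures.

At node B, R3 is in parallel with the load: R3‖R_L = 4.905 kΩ.
Below node A the resistance is R2 + (R3‖R_L) = 9.345 kΩ, so V_A = 12.3 × 9.345/91.34 = 1.258 V.
Then V_B = V_A × (R3‖R_L)/(R2 + R3‖R_L) = 1.258 × 4.905/9.345 = 0.660 V.

V ≈ 0.660 V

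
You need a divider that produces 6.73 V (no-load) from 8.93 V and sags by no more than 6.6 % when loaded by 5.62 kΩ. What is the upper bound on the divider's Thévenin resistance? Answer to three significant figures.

Loading drop = R_th/(R_th + R_L) ≤ 0.0660, so R_th ≤ R_L · ε/(1−ε) = 5.62 kΩ × 0.0660/0.9340 = 397 Ω.

R_th ≤ 397 Ω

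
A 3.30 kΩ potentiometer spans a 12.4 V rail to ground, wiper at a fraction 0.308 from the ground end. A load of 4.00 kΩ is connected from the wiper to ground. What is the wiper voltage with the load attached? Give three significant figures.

The wiper splits the pot into (1−α)R = 2.284 kΩ above and αR = 1.016 kΩ below.
Lower section ‖ load = 0.8105 kΩ.
V_wiper = 12.4 × 0.8105/(2.284 + 0.8105) = 3.25 V.

V ≈ 3.25 V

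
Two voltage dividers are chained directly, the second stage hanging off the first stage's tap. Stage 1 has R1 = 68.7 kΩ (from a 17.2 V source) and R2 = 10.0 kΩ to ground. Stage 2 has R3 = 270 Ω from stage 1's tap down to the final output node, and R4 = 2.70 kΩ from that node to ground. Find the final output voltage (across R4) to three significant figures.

Stage 2 presents R3+R4 = 2970 Ω as a load on stage 1's tap.
Stage 1's lower leg becomes R2‖(R3+R4) = 2290 Ω, so V_mid = 17.2 × 2290/70990 = 0.5548 V.
Stage 2 is itself unloaded: V_out = V_mid × R4/(R3+R4) = 0.5548 × 2700/2970 = 0.504 V.

V_out ≈ 0.504 V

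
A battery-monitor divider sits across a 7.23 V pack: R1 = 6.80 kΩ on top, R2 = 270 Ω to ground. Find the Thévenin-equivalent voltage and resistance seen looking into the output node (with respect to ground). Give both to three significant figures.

V_th is the open-circuit tap voltage: 7.23 × 270/(6800 + 270) = 0.276 V.
With the supply zeroed, R1 and R2 appear in parallel from the tap: R_th = R1‖R2 = (6800 × 270)/7070 = 260 Ω.

V_th = 0.276 V, R_th = 260 Ω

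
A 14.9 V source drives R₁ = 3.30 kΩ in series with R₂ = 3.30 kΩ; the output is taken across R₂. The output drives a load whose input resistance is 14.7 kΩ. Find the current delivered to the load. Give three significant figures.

I_L ≈ 0.456 mA

R₂‖R_L = 2.695 kΩ; V_out = 14.9 × 2.695/5.995 = 6.698 V.
I_L = V_out / R_L = 6.698 / 14.7 kΩ = 0.456 mA.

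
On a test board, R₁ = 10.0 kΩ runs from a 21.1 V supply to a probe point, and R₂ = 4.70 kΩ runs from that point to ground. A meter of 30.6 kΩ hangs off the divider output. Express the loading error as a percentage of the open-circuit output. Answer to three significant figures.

Unloaded V = 21.1 × 4.70/14.70 = 6.7463 V.
Loaded: R₂‖R_L = 4.074 kΩ, giving V = 21.1 × 4.074/14.07 = 6.1081 V.
Drop = (6.7463 − 6.1081) / 6.7463 = 9.46 %.

9.46 %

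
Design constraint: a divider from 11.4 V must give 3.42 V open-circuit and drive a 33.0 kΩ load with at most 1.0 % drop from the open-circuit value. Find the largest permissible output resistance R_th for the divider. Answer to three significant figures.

R_th ≤ 333 Ω

Loading drop = R_th/(R_th + R_L) ≤ 0.0100, so R_th ≤ R_L · ε/(1−ε) = 33.0 kΩ × 0.0100/0.9900 = 333 Ω.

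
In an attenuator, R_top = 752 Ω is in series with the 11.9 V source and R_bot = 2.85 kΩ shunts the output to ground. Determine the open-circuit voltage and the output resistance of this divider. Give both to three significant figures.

V_th is the open-circuit tap voltage: 11.9 × 2850/(752 + 2850) = 9.42 V.
With the supply zeroed, R_top and R_bot appear in parallel from the tap: R_th = R_top‖R_bot = (752 × 2850)/3602 = 595 Ω.

V_th = 9.42 V, R_th = 595 Ω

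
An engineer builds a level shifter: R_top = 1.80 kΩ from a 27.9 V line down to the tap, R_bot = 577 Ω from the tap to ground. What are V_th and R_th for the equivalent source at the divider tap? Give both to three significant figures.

V_th = 6.77 V, R_th = 437 Ω

V_th is the open-circuit tap voltage: 27.9 × 577/(1800 + 577) = 6.77 V.
With the supply zeroed, R_top and R_bot appear in parallel from the tap: R_th = R_top‖R_bot = (1800 × 577)/2377 = 437 Ω.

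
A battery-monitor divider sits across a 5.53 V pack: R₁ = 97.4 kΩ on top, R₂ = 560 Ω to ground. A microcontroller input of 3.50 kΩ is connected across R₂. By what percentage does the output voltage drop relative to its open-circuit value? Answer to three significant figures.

Unloaded V = 5.53 × 560/97960 = 0.031613 V.
Loaded: R₂‖R_L = 482.8 Ω, giving V = 5.53 × 482.8/97880 = 0.027274 V.
Drop = (0.031613 − 0.027274) / 0.031613 = 13.7 %.

13.7 %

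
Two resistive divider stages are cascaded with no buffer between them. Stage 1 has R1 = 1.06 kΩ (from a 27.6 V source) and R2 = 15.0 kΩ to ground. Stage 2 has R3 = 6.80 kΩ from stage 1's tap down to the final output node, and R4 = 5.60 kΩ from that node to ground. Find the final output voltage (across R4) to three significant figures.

Stage 2 presents R3+R4 = 12.40 kΩ as a load on stage 1's tap.
Stage 1's lower leg becomes R2‖(R3+R4) = 6.788 kΩ, so V_mid = 27.6 × 6.788/7.848 = 23.87 V.
Stage 2 is itself unloaded: V_out = V_mid × R4/(R3+R4) = 23.87 × 5.60/12.40 = 10.8 V.

V_out ≈ 10.8 V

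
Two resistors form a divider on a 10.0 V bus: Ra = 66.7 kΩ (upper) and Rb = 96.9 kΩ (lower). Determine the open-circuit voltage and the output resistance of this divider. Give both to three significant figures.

V_th is the open-circuit tap voltage: 10.0 × 96.9/(66.7 + 96.9) = 5.92 V.
With the supply zeroed, Ra and Rb appear in parallel from the tap: R_th = Ra‖Rb = (66.7 × 96.9)/163.6 = 39.5 kΩ.

V_th = 5.92 V, R_th = 39.5 kΩ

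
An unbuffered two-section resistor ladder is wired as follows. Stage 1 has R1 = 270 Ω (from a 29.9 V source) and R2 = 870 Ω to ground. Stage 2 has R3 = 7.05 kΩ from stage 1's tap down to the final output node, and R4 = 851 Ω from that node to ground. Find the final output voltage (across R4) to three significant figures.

Stage 2 presents R3+R4 = 7901 Ω as a load on stage 1's tap.
Stage 1's lower leg becomes R2‖(R3+R4) = 783.7 Ω, so V_mid = 29.9 × 783.7/1054 = 22.24 V.
Stage 2 is itself unloaded: V_out = V_mid × R4/(R3+R4) = 22.24 × 851/7901 = 2.40 V.

V_out ≈ 2.40 V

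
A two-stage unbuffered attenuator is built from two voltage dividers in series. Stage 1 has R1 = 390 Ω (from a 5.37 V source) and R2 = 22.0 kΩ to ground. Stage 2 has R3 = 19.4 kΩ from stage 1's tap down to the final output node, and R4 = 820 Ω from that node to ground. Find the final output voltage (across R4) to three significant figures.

Stage 2 presents R3+R4 = 20220 Ω as a load on stage 1's tap.
Stage 1's lower leg becomes R2‖(R3+R4) = 10540 Ω, so V_mid = 5.37 × 10540/10930 = 5.178 V.
Stage 2 is itself unloaded: V_out = V_mid × R4/(R3+R4) = 5.178 × 820/20220 = 0.210 V.

V_out ≈ 0.210 V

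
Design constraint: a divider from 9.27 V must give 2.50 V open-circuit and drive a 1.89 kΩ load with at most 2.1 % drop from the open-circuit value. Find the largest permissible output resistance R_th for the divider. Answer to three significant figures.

R_th ≤ 40.5 Ω

Loading drop = R_th/(R_th + R_L) ≤ 0.0210, so R_th ≤ R_L · ε/(1−ε) = 1.89 kΩ × 0.0210/0.9790 = 40.5 Ω.
(Any R1, R2 with R2/(R1+R2) = 0.270 and R1‖R2 ≤ 40.5 Ω will meet the spec.)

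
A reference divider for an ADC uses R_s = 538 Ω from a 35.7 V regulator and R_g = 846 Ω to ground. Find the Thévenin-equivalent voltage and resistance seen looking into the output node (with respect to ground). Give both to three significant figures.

V_th is the open-circuit tap voltage: 35.7 × 846/(538 + 846) = 21.8 V.
With the supply zeroed, R_s and R_g appear in parallel from the tap: R_th = R_s‖R_g = (538 × 846)/1384 = 329 Ω.

V_th = 21.8 V, R_th = 329 Ω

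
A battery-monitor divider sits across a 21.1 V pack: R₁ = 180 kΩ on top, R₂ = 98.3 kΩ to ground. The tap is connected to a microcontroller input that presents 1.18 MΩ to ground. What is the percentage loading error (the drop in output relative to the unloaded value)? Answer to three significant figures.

5.11 %

The divider's output (Thévenin) resistance is R₁‖R₂ = 63.58 kΩ.
Fractional drop under load = R_th/(R_th + R_L) = 63.58 / (63.58 + 1180) = 0.05113.
So the output falls by 5.11 %.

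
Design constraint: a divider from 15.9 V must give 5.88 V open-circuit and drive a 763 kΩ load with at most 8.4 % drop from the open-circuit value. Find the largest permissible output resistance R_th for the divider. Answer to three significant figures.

Loading drop = R_th/(R_th + R_L) ≤ 0.0840, so R_th ≤ R_L · ε/(1−ε) = 763 kΩ × 0.0840/0.9160 = 70.0 kΩ.

R_th ≤ 70.0 kΩ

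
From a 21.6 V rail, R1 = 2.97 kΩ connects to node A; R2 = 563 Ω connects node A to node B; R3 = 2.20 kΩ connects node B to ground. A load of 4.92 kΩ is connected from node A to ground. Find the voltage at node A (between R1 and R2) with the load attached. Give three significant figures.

Below node A the series string R2+R3 = 2763 Ω sits in parallel with the 4920 Ω load: 1769 Ω.
V_A = 21.6 × 1769/(2970 + 1769) = 8.06 V.

V ≈ 8.06 V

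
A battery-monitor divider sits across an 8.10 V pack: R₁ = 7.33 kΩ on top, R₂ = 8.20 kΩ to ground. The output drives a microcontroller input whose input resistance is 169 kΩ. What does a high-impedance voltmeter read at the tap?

V_out ≈ 4.18 V

The load sits in parallel with R₂: R₂‖R_L = (8.20 × 169) / (8.20 + 169) = 7.821 kΩ.
V_out = 8.10 × 7.821 / (7.33 + 7.821) = 8.10 × 7.821/15.15 = 4.18 V.
(Unloaded it would have been 4.28 V.)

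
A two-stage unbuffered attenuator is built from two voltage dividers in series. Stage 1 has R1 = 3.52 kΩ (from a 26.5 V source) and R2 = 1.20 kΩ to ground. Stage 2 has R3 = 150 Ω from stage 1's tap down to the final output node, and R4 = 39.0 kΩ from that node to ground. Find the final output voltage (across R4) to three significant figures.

Stage 2 presents R3+R4 = 39150 Ω as a load on stage 1's tap.
Stage 1's lower leg becomes R2‖(R3+R4) = 1164 Ω, so V_mid = 26.5 × 1164/4684 = 6.587 V.
Stage 2 is itself unloaded: V_out = V_mid × R4/(R3+R4) = 6.587 × 39000/39150 = 6.56 V.

V_out ≈ 6.56 V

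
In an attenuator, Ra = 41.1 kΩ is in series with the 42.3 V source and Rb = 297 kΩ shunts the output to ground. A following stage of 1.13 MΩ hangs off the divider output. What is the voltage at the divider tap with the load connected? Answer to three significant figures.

The load sits in parallel with Rb: Rb‖R_L = (297 × 1130) / (297 + 1130) = 235.2 kΩ.
V_out = 42.3 × 235.2 / (41.1 + 235.2) = 42.3 × 235.2/276.3 = 36.0 V.
(Unloaded it would have been 37.2 V.)

V_out ≈ 36.0 V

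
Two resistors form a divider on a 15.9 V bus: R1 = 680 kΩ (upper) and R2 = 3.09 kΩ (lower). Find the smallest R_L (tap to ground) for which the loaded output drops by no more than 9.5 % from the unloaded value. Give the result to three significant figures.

Output resistance R_th = R1‖R2 = (680 × 3.09)/683.1 = 3.076 kΩ.
The fractional drop is R_th/(R_th + R_L); requiring this ≤ 0.0950 gives R_L ≥ R_th(1/0.0950 − 1) = 3.076 × 9.526 = 29.3 kΩ.

R_L(min) ≈ 29.3 kΩ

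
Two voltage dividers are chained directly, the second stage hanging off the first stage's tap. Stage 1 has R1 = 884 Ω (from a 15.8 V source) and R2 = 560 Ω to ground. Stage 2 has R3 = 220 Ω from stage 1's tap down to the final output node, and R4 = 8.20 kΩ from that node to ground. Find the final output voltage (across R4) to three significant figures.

V_out ≈ 5.73 V

Stage 2 presents R3+R4 = 8420 Ω as a load on stage 1's tap.
Stage 1's lower leg becomes R2‖(R3+R4) = 525.1 Ω, so V_mid = 15.8 × 525.1/1409 = 5.888 V.
Stage 2 is itself unloaded: V_out = V_mid × R4/(R3+R4) = 5.888 × 8200/8420 = 5.73 V.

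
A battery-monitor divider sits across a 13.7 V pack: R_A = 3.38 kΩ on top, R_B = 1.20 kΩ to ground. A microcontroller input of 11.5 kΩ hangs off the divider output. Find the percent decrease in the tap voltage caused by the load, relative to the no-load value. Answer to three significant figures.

The divider's output (Thévenin) resistance is R_A‖R_B = 0.8856 kΩ.
Fractional drop under load = R_th/(R_th + R_L) = 0.8856 / (0.8856 + 11.5) = 0.07150.
So the output falls by 7.15 %.

7.15 %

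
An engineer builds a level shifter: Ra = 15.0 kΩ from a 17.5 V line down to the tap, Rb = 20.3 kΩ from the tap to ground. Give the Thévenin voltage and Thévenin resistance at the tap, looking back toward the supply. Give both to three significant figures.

V_th = 10.1 V, R_th = 8.63 kΩ

V_th is the open-circuit tap voltage: 17.5 × 20.3/(15.0 + 20.3) = 10.1 V.
With the supply zeroed, Ra and Rb appear in parallel from the tap: R_th = Ra‖Rb = (15.0 × 20.3)/35.30 = 8.63 kΩ.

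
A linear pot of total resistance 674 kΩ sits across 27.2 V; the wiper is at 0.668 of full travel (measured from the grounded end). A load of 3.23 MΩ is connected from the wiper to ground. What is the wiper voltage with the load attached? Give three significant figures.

V ≈ 17.4 V

The wiper splits the pot into (1−α)R = 223.8 kΩ above and αR = 450.2 kΩ below.
Lower section ‖ load = 395.2 kΩ.
V_wiper = 27.2 × 395.2/(223.8 + 395.2) = 17.4 V.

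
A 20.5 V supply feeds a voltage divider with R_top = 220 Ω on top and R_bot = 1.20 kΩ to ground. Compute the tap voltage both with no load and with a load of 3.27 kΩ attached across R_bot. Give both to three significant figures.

Unloaded: 17.3 V; loaded: 16.4 V

Open-circuit: V = 20.5 × 1200/(220 + 1200) = 17.3 V.
With the load, R_bot becomes R_bot‖R_L = 877.9 Ω, so V = 20.5 × 877.9/1098 = 16.4 V.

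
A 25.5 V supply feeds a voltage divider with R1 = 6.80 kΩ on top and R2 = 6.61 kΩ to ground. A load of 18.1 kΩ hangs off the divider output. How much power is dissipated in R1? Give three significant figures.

Total resistance from the source is R1 + (R2‖R_L) = 11.64 kΩ, so I = 25.5/11.64 kΩ = 2.190 mA.
P = I²·R1 = (2.190 mA)² × 6.80 kΩ = 32.6 mW.

P ≈ 32.6 mW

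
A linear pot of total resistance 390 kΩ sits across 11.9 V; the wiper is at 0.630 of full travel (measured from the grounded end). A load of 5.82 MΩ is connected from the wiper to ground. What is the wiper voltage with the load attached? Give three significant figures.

V ≈ 7.38 V

The wiper splits the pot into (1−α)R = 144.3 kΩ above and αR = 245.7 kΩ below.
Lower section ‖ load = 235.7 kΩ.
V_wiper = 11.9 × 235.7/(144.3 + 235.7) = 7.38 V.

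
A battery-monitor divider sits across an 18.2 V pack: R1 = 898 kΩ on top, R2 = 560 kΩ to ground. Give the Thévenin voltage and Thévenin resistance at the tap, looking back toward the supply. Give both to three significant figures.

V_th is the open-circuit tap voltage: 18.2 × 560/(898 + 560) = 6.99 V.
With the supply zeroed, R1 and R2 appear in parallel from the tap: R_th = R1‖R2 = (898 × 560)/1458 = 345 kΩ.

V_th = 6.99 V, R_th = 345 kΩ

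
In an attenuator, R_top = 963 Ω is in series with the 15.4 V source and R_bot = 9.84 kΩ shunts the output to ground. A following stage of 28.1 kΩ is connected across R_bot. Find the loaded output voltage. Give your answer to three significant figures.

The load sits in parallel with R_bot: R_bot‖R_L = (9840 × 28100) / (9840 + 28100) = 7288 Ω.
V_out = 15.4 × 7288 / (963 + 7288) = 15.4 × 7288/8251 = 13.6 V.

V_out ≈ 13.6 V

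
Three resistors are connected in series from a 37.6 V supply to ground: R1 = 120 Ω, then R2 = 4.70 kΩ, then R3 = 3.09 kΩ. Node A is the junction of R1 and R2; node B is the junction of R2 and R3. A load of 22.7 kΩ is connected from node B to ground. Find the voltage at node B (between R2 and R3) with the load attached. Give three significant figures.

At node B, R3 is in parallel with the load: R3‖R_L = 2720 Ω.
Below node A the resistance is R2 + (R3‖R_L) = 7420 Ω, so V_A = 37.6 × 7420/7540 = 37.00 V.
Then V_B = V_A × (R3‖R_L)/(R2 + R3‖R_L) = 37.00 × 2720/7420 = 13.6 V.

V ≈ 13.6 V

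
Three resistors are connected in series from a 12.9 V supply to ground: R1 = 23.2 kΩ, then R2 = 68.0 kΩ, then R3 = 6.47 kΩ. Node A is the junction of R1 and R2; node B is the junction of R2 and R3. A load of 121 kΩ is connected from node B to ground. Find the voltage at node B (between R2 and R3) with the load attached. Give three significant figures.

At node B, R3 is in parallel with the load: R3‖R_L = 6.142 kΩ.
Below node A the resistance is R2 + (R3‖R_L) = 74.14 kΩ, so V_A = 12.9 × 74.14/97.34 = 9.825 V.
Then V_B = V_A × (R3‖R_L)/(R2 + R3‖R_L) = 9.825 × 6.142/74.14 = 0.814 V.

V ≈ 0.814 V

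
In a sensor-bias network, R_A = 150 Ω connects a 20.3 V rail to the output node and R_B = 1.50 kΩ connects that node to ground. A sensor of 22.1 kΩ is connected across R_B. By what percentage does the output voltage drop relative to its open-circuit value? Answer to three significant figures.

0.613 %

The divider's output (Thévenin) resistance is R_A‖R_B = 136.4 Ω.
Fractional drop under load = R_th/(R_th + R_L) = 136.4 / (136.4 + 22100) = 0.006132.
So the output falls by 0.613 %.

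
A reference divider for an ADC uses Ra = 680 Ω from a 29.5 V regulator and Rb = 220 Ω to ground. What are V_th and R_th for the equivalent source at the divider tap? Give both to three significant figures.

V_th = 7.21 V, R_th = 166 Ω

V_th is the open-circuit tap voltage: 29.5 × 220/(680 + 220) = 7.21 V.
With the supply zeroed, Ra and Rb appear in parallel from the tap: R_th = Ra‖Rb = (680 × 220)/900.0 = 166 Ω.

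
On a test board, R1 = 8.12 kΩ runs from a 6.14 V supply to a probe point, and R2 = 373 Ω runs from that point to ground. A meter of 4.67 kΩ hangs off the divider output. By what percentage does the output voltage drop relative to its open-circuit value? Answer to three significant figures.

The divider's output (Thévenin) resistance is R1‖R2 = 356.6 Ω.
Fractional drop under load = R_th/(R_th + R_L) = 356.6 / (356.6 + 4670) = 0.07095.
So the output falls by 7.09 %.

7.09 %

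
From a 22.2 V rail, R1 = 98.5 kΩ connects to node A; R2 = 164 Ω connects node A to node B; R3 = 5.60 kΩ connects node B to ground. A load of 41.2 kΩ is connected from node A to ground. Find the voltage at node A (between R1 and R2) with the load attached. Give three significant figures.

V ≈ 1.08 V

Below node A the series string R2+R3 = 5764 Ω sits in parallel with the 41200 Ω load: 5057 Ω.
V_A = 22.2 × 5057/(98500 + 5057) = 1.08 V.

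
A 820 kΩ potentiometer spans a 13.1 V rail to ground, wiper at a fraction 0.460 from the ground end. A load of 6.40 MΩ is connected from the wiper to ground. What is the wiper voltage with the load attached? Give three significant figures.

V ≈ 5.84 V

The wiper splits the pot into (1−α)R = 442.8 kΩ above and αR = 377.2 kΩ below.
Lower section ‖ load = 356.2 kΩ.
V_wiper = 13.1 × 356.2/(442.8 + 356.2) = 5.84 V.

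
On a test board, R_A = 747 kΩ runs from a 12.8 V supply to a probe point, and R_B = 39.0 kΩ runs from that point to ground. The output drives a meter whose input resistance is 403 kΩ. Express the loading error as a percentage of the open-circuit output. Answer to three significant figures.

Unloaded V = 12.8 × 39.0/786.0 = 0.63511 V.
Loaded: R_B‖R_L = 35.56 kΩ, giving V = 12.8 × 35.56/782.6 = 0.58162 V.
Drop = (0.63511 − 0.58162) / 0.63511 = 8.42 %.

8.42 %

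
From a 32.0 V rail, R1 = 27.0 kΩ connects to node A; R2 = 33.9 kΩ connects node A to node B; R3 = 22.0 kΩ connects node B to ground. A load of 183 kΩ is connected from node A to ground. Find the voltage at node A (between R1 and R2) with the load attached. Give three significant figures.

V ≈ 19.6 V

Below node A the series string R2+R3 = 55.90 kΩ sits in parallel with the 183 kΩ load: 42.82 kΩ.
V_A = 32.0 × 42.82/(27.0 + 42.82) = 19.6 V.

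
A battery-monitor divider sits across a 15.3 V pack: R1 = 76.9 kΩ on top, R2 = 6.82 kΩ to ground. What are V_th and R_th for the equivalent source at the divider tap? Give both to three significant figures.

V_th = 1.25 V, R_th = 6.26 kΩ

V_th is the open-circuit tap voltage: 15.3 × 6.82/(76.9 + 6.82) = 1.25 V.
With the supply zeroed, R1 and R2 appear in parallel from the tap: R_th = R1‖R2 = (76.9 × 6.82)/83.72 = 6.26 kΩ.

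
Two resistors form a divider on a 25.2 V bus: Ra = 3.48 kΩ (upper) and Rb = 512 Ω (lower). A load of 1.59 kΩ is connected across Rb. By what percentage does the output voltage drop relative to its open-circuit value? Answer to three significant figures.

Unloaded V = 25.2 × 512/3992 = 3.232 V.
Loaded: Rb‖R_L = 387.3 Ω, giving V = 25.2 × 387.3/3867 = 2.524 V.
Drop = (3.232 − 2.524) / 3.232 = 21.9 %.

21.9 %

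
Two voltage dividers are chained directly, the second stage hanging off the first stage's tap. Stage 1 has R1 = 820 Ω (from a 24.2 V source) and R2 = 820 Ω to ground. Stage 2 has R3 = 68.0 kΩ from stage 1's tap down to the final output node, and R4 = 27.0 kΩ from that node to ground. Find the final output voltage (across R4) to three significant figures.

Stage 2 presents R3+R4 = 95000 Ω as a load on stage 1's tap.
Stage 1's lower leg becomes R2‖(R3+R4) = 813.0 Ω, so V_mid = 24.2 × 813.0/1633 = 12.05 V.
Stage 2 is itself unloaded: V_out = V_mid × R4/(R3+R4) = 12.05 × 27000/95000 = 3.42 V.

V_out ≈ 3.42 V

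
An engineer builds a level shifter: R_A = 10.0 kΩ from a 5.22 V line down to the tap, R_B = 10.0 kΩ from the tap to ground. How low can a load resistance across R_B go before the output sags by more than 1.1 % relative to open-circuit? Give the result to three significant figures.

R_L(min) ≈ 450 kΩ

Output resistance R_th = R_A‖R_B = (10.0 × 10.0)/20.00 = 5.000 kΩ.
The fractional drop is R_th/(R_th + R_L); requiring this ≤ 0.0110 gives R_L ≥ R_th(1/0.0110 − 1) = 5.000 × 89.91 = 450 kΩ.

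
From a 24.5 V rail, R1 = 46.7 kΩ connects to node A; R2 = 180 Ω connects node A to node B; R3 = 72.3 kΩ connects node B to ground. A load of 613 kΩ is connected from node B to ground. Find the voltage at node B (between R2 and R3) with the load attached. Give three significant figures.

At node B, R3 is in parallel with the load: R3‖R_L = 64670 Ω.
Below node A the resistance is R2 + (R3‖R_L) = 64850 Ω, so V_A = 24.5 × 64850/111600 = 14.24 V.
Then V_B = V_A × (R3‖R_L)/(R2 + R3‖R_L) = 14.24 × 64670/64850 = 14.2 V.

V ≈ 14.2 V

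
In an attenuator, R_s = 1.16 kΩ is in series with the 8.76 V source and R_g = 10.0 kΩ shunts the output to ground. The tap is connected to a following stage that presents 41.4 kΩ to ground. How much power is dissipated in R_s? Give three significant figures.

P ≈ 1.05 mW

Total resistance from the source is R_s + (R_g‖R_L) = 9.214 kΩ, so I = 8.76/9.214 kΩ = 0.9507 mA.
P = I²·R_s = (0.9507 mA)² × 1.16 kΩ = 1.05 mW.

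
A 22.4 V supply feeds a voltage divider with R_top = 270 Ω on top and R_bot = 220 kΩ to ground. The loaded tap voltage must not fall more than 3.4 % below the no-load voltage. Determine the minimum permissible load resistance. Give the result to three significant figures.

R_L(min) ≈ 7.66 kΩ

Output resistance R_th = R_top‖R_bot = (270 × 220000)/220300 = 269.7 Ω.
The fractional drop is R_th/(R_th + R_L); requiring this ≤ 0.0340 gives R_L ≥ R_th(1/0.0340 − 1) = 269.7 × 28.41 = 7.66 kΩ.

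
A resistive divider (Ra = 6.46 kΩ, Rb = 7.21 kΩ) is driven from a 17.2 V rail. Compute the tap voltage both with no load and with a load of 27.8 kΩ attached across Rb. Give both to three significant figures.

Open-circuit: V = 17.2 × 7.21/(6.46 + 7.21) = 9.07 V.
With the load, Rb becomes Rb‖R_L = 5.725 kΩ, so V = 17.2 × 5.725/12.19 = 8.08 V.

Unloaded: 9.07 V; loaded: 8.08 V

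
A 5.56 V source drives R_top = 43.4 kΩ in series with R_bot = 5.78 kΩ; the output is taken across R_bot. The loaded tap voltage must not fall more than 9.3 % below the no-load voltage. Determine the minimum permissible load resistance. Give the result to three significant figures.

Output resistance R_th = R_top‖R_bot = (43.4 × 5.78)/49.18 = 5.101 kΩ.
The fractional drop is R_th/(R_th + R_L); requiring this ≤ 0.0930 gives R_L ≥ R_th(1/0.0930 − 1) = 5.101 × 9.753 = 49.7 kΩ.

R_L(min) ≈ 49.7 kΩ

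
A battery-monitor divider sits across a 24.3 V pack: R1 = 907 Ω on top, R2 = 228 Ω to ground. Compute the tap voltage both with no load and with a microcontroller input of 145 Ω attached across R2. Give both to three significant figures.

Unloaded: 4.88 V; loaded: 2.16 V

Open-circuit: V = 24.3 × 228/(907 + 228) = 4.88 V.
With the load, R2 becomes R2‖R_L = 88.63 Ω, so V = 24.3 × 88.63/995.6 = 2.16 V.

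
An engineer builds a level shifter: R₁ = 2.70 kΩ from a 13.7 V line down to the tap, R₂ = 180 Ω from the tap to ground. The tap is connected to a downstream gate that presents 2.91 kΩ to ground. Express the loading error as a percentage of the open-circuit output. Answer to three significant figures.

The divider's output (Thévenin) resistance is R₁‖R₂ = 168.8 Ω.
Fractional drop under load = R_th/(R_th + R_L) = 168.8 / (168.8 + 2910) = 0.05481.
So the output falls by 5.48 %.

5.48 %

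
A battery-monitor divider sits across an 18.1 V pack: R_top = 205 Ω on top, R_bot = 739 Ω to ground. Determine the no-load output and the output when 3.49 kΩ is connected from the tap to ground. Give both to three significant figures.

Open-circuit: V = 18.1 × 739/(205 + 739) = 14.2 V.
With the load, R_bot becomes R_bot‖R_L = 609.9 Ω, so V = 18.1 × 609.9/814.9 = 13.5 V.

Unloaded: 14.2 V; loaded: 13.5 V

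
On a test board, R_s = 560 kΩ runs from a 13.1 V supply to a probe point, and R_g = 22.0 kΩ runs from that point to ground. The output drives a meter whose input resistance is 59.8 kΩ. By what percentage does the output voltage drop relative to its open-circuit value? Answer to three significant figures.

The divider's output (Thévenin) resistance is R_s‖R_g = 21.17 kΩ.
Fractional drop under load = R_th/(R_th + R_L) = 21.17 / (21.17 + 59.8) = 0.2614.
So the output falls by 26.1 %.

26.1 %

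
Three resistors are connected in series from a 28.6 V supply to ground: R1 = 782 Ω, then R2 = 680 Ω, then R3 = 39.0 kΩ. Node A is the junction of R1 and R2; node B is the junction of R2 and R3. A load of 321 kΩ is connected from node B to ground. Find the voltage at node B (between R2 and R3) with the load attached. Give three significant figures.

V ≈ 27.4 V

At node B, R3 is in parallel with the load: R3‖R_L = 34780 Ω.
Below node A the resistance is R2 + (R3‖R_L) = 35460 Ω, so V_A = 28.6 × 35460/36240 = 27.98 V.
Then V_B = V_A × (R3‖R_L)/(R2 + R3‖R_L) = 27.98 × 34780/35460 = 27.4 V.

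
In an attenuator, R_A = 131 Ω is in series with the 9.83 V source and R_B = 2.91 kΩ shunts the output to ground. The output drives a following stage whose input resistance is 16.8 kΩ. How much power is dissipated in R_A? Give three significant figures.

Total resistance from the source is R_A + (R_B‖R_L) = 2611 Ω, so I = 9.83/2611 Ω = 3.764 mA.
P = I²·R_A = (3.764 mA)² × 131 Ω = 1.86 mW.

P ≈ 1.86 mW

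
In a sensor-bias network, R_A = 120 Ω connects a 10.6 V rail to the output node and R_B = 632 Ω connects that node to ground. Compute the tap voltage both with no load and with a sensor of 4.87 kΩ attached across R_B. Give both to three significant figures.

Open-circuit: V = 10.6 × 632/(120 + 632) = 8.91 V.
With the load, R_B becomes R_B‖R_L = 559.4 Ω, so V = 10.6 × 559.4/679.4 = 8.73 V.

Unloaded: 8.91 V; loaded: 8.73 V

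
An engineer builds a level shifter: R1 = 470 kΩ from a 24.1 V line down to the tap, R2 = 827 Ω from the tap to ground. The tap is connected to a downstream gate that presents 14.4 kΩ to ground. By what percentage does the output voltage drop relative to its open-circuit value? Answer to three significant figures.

The divider's output (Thévenin) resistance is R1‖R2 = 825.5 Ω.
Fractional drop under load = R_th/(R_th + R_L) = 825.5 / (825.5 + 14400) = 0.05422.
So the output falls by 5.42 %.

5.42 %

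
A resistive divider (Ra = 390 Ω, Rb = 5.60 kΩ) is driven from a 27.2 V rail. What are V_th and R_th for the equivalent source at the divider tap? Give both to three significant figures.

V_th = 25.4 V, R_th = 365 Ω

V_th is the open-circuit tap voltage: 27.2 × 5600/(390 + 5600) = 25.4 V.
With the supply zeroed, Ra and Rb appear in parallel from the tap: R_th = Ra‖Rb = (390 × 5600)/5990 = 365 Ω.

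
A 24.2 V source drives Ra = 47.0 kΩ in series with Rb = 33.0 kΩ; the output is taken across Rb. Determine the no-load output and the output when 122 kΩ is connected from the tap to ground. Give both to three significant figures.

Open-circuit: V = 24.2 × 33.0/(47.0 + 33.0) = 9.98 V.
With the load, Rb becomes Rb‖R_L = 25.97 kΩ, so V = 24.2 × 25.97/72.97 = 8.61 V.

Unloaded: 9.98 V; loaded: 8.61 V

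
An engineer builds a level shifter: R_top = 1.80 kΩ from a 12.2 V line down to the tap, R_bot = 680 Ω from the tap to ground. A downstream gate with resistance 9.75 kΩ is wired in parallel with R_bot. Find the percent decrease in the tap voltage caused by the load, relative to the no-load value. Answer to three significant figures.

The divider's output (Thévenin) resistance is R_top‖R_bot = 493.5 Ω.
Fractional drop under load = R_th/(R_th + R_L) = 493.5 / (493.5 + 9750) = 0.04818.
So the output falls by 4.82 %.

4.82 %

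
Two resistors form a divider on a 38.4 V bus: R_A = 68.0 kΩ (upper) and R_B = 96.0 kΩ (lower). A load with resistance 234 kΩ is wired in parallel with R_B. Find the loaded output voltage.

V_out ≈ 19.2 V

The load sits in parallel with R_B: R_B‖R_L = (96.0 × 234) / (96.0 + 234) = 68.07 kΩ.
V_out = 38.4 × 68.07 / (68.0 + 68.07) = 38.4 × 68.07/136.1 = 19.2 V.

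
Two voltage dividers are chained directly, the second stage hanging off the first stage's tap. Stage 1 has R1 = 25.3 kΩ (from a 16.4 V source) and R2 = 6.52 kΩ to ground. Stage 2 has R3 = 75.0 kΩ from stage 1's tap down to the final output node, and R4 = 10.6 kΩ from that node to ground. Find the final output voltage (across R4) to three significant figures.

Stage 2 presents R3+R4 = 85.60 kΩ as a load on stage 1's tap.
Stage 1's lower leg becomes R2‖(R3+R4) = 6.059 kΩ, so V_mid = 16.4 × 6.059/31.36 = 3.169 V.
Stage 2 is itself unloaded: V_out = V_mid × R4/(R3+R4) = 3.169 × 10.6/85.60 = 0.392 V.

V_out ≈ 0.392 V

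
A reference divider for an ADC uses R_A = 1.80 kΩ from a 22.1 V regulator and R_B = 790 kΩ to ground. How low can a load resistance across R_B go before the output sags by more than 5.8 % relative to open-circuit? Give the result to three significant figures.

Output resistance R_th = R_A‖R_B = (1.80 × 790)/791.8 = 1.796 kΩ.
The fractional drop is R_th/(R_th + R_L); requiring this ≤ 0.0580 gives R_L ≥ R_th(1/0.0580 − 1) = 1.796 × 16.24 = 29.2 kΩ.

R_L(min) ≈ 29.2 kΩ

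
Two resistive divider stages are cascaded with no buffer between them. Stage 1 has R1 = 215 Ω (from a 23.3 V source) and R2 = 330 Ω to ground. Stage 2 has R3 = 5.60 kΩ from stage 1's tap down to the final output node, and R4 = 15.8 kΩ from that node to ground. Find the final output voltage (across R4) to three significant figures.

Stage 2 presents R3+R4 = 21400 Ω as a load on stage 1's tap.
Stage 1's lower leg becomes R2‖(R3+R4) = 325.0 Ω, so V_mid = 23.3 × 325.0/540.0 = 14.02 V.
Stage 2 is itself unloaded: V_out = V_mid × R4/(R3+R4) = 14.02 × 15800/21400 = 10.4 V.

V_out ≈ 10.4 V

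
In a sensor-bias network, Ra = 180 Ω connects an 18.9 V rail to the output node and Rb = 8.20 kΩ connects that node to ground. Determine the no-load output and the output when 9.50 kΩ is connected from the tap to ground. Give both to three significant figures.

Unloaded: 18.5 V; loaded: 18.2 V

Open-circuit: V = 18.9 × 8200/(180 + 8200) = 18.5 V.
With the load, Rb becomes Rb‖R_L = 4401 Ω, so V = 18.9 × 4401/4581 = 18.2 V.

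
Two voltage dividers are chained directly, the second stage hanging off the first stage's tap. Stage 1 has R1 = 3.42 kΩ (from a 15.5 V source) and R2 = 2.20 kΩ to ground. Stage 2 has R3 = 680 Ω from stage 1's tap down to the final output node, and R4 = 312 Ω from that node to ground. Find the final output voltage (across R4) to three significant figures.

Stage 2 presents R3+R4 = 992.0 Ω as a load on stage 1's tap.
Stage 1's lower leg becomes R2‖(R3+R4) = 683.7 Ω, so V_mid = 15.5 × 683.7/4104 = 2.582 V.
Stage 2 is itself unloaded: V_out = V_mid × R4/(R3+R4) = 2.582 × 312/992.0 = 0.812 V.

V_out ≈ 0.812 V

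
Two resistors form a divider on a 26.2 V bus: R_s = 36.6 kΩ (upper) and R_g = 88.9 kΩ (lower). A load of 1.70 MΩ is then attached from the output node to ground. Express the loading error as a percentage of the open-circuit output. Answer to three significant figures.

The divider's output (Thévenin) resistance is R_s‖R_g = 25.93 kΩ.
Fractional drop under load = R_th/(R_th + R_L) = 25.93 / (25.93 + 1700) = 0.01502.
So the output falls by 1.50 %.

1.50 %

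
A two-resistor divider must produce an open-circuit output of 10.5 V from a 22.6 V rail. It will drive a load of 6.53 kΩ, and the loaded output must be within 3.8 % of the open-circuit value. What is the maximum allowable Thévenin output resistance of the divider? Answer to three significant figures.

R_th ≤ 258 Ω

Loading drop = R_th/(R_th + R_L) ≤ 0.0380, so R_th ≤ R_L · ε/(1−ε) = 6.53 kΩ × 0.0380/0.9620 = 258 Ω.
(Any R1, R2 with R2/(R1+R2) = 0.465 and R1‖R2 ≤ 258 Ω will meet the spec.)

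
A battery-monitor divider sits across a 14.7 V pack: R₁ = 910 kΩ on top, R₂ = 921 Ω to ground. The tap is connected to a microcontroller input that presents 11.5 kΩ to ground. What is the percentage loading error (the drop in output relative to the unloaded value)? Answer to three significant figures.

7.41 %

The divider's output (Thévenin) resistance is R₁‖R₂ = 920.1 Ω.
Fractional drop under load = R_th/(R_th + R_L) = 920.1 / (920.1 + 11500) = 0.07408.
So the output falls by 7.41 %.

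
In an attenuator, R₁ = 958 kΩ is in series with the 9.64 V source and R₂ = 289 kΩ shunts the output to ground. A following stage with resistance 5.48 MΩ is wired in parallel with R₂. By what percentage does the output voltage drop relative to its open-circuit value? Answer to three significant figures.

3.89 %

The divider's output (Thévenin) resistance is R₁‖R₂ = 222.0 kΩ.
Fractional drop under load = R_th/(R_th + R_L) = 222.0 / (222.0 + 5480) = 0.03894.
So the output falls by 3.89 %.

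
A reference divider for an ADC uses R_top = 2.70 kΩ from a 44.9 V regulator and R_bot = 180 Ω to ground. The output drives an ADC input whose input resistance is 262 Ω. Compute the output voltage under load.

The load sits in parallel with R_bot: R_bot‖R_L = (180 × 262) / (180 + 262) = 106.7 Ω.
V_out = 44.9 × 106.7 / (2700 + 106.7) = 44.9 × 106.7/2807 = 1.71 V.

V_out ≈ 1.71 V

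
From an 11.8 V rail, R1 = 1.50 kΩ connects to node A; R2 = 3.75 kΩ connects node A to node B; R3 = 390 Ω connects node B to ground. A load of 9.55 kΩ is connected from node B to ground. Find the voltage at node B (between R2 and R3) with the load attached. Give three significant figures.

V ≈ 0.786 V

At node B, R3 is in parallel with the load: R3‖R_L = 374.7 Ω.
Below node A the resistance is R2 + (R3‖R_L) = 4125 Ω, so V_A = 11.8 × 4125/5625 = 8.653 V.
Then V_B = V_A × (R3‖R_L)/(R2 + R3‖R_L) = 8.653 × 374.7/4125 = 0.786 V.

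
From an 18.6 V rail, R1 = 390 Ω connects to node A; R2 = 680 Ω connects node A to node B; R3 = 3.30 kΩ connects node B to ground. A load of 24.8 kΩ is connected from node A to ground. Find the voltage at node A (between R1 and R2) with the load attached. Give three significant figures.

V ≈ 16.7 V

Below node A the series string R2+R3 = 3980 Ω sits in parallel with the 24800 Ω load: 3430 Ω.
V_A = 18.6 × 3430/(390 + 3430) = 16.7 V.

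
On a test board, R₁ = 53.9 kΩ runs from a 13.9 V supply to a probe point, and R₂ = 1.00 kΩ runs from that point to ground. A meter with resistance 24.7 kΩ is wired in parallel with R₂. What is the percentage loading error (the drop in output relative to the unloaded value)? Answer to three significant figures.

The divider's output (Thévenin) resistance is R₁‖R₂ = 0.9818 kΩ.
Fractional drop under load = R_th/(R_th + R_L) = 0.9818 / (0.9818 + 24.7) = 0.03823.
So the output falls by 3.82 %.

3.82 %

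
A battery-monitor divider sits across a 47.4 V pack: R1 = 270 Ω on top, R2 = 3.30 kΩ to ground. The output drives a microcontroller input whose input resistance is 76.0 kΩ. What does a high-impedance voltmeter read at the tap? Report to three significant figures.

The load sits in parallel with R2: R2‖R_L = (3300 × 76000) / (3300 + 76000) = 3163 Ω.
V_out = 47.4 × 3163 / (270 + 3163) = 47.4 × 3163/3433 = 43.7 V.

V_out ≈ 43.7 V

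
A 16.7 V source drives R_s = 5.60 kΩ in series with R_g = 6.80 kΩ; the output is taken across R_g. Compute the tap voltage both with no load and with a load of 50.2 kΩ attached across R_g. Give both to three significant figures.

Open-circuit: V = 16.7 × 6.80/(5.60 + 6.80) = 9.16 V.
With the load, R_g becomes R_g‖R_L = 5.989 kΩ, so V = 16.7 × 5.989/11.59 = 8.63 V.

Unloaded: 9.16 V; loaded: 8.63 V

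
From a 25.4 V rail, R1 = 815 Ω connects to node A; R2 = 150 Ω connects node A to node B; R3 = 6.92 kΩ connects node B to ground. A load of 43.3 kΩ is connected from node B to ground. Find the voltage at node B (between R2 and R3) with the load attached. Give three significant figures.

At node B, R3 is in parallel with the load: R3‖R_L = 5966 Ω.
Below node A the resistance is R2 + (R3‖R_L) = 6116 Ω, so V_A = 25.4 × 6116/6931 = 22.41 V.
Then V_B = V_A × (R3‖R_L)/(R2 + R3‖R_L) = 22.41 × 5966/6116 = 21.9 V.

V ≈ 21.9 V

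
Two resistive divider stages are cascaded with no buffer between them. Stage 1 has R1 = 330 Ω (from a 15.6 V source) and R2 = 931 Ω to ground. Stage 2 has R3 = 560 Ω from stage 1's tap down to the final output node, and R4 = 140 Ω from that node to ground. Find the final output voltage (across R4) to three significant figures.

Stage 2 presents R3+R4 = 700.0 Ω as a load on stage 1's tap.
Stage 1's lower leg becomes R2‖(R3+R4) = 399.6 Ω, so V_mid = 15.6 × 399.6/729.6 = 8.544 V.
Stage 2 is itself unloaded: V_out = V_mid × R4/(R3+R4) = 8.544 × 140/700.0 = 1.71 V.

V_out ≈ 1.71 V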